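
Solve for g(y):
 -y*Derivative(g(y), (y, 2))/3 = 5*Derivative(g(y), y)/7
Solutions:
 g(y) = C1 + C2/y^(8/7)


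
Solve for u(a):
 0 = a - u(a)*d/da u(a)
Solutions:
 u(a) = -sqrt(C1 + a^2)
 u(a) = sqrt(C1 + a^2)


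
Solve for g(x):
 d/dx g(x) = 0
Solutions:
 g(x) = C1


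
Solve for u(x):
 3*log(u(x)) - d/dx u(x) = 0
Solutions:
 li(u(x)) = C1 + 3*x


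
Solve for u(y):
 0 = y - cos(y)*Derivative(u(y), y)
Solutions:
 u(y) = C1 + Integral(y/cos(y), y)


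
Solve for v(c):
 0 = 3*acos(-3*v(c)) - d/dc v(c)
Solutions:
 Integral(1/acos(-3*_y), (_y, v(c))) = C1 + 3*c


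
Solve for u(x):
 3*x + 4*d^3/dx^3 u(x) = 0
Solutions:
 u(x) = C1 + C2*x + C3*x^2 - x^4/32


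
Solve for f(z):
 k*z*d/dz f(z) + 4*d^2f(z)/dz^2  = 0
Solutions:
 f(z) = Piecewise((-sqrt(2)*sqrt(pi)*C1*erf(sqrt(2)*sqrt(k)*z/4)/sqrt(k) - C2, (k > 0) | (k < 0)), (-C1*z - C2, True))


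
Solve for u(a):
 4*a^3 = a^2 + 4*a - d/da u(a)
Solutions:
 u(a) = C1 - a^4 + a^3/3 + 2*a^2


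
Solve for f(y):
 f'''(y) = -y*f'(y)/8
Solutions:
 f(y) = C1 + Integral(C2*airyai(-y/2) + C3*airybi(-y/2), y)


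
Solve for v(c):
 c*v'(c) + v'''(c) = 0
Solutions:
 v(c) = C1 + Integral(C2*airyai(-c) + C3*airybi(-c), c)


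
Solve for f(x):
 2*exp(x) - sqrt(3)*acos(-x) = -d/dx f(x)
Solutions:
 f(x) = C1 + sqrt(3)*(x*acos(-x) + sqrt(1 - x^2)) - 2*exp(x)


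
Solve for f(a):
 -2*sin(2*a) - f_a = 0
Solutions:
 f(a) = C1 + cos(2*a)


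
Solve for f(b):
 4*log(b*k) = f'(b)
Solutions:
 f(b) = C1 + 4*b*log(b*k) - 4*b


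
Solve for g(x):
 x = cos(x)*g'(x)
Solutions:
 g(x) = C1 + Integral(x/cos(x), x)


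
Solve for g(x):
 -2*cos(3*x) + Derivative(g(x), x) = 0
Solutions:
 g(x) = C1 + 2*sin(3*x)/3


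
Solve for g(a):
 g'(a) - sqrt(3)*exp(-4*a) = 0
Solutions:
 g(a) = C1 - sqrt(3)*exp(-4*a)/4


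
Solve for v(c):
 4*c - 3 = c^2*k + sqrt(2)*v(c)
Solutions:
 v(c) = sqrt(2)*(-c^2*k + 4*c - 3)/2


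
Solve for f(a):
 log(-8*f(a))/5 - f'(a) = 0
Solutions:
 -5*Integral(1/(log(-_y) + 3*log(2)), (_y, f(a))) = C1 - a


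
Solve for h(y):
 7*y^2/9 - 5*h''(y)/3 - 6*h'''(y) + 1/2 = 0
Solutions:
 h(y) = C1 + C2*y + C3*exp(-5*y/18) + 7*y^4/180 - 14*y^3/25 + 3099*y^2/500


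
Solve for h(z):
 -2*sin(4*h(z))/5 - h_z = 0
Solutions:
 2*z/5 + log(cos(4*h(z)) - 1)/8 - log(cos(4*h(z)) + 1)/8 = C1


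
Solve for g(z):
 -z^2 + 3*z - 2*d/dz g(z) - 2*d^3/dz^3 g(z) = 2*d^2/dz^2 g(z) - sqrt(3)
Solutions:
 g(z) = C1 - z^3/6 + 5*z^2/4 - 3*z/2 + sqrt(3)*z/2 + (C2*sin(sqrt(3)*z/2) + C3*cos(sqrt(3)*z/2))*exp(-z/2)


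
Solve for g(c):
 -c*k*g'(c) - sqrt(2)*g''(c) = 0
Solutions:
 g(c) = Piecewise((-2^(3/4)*sqrt(pi)*C1*erf(2^(1/4)*c*sqrt(k)/2)/(2*sqrt(k)) - C2, (k > 0) | (k < 0)), (-C1*c - C2, True))


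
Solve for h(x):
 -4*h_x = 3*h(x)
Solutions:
 h(x) = C1*exp(-3*x/4)


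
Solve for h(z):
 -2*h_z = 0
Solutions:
 h(z) = C1


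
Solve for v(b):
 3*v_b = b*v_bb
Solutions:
 v(b) = C1 + C2*b^4


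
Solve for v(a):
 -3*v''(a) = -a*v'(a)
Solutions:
 v(a) = C1 + C2*erfi(sqrt(6)*a/6)


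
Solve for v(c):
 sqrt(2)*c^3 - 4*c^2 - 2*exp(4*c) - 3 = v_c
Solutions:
 v(c) = C1 + sqrt(2)*c^4/4 - 4*c^3/3 - 3*c - exp(4*c)/2


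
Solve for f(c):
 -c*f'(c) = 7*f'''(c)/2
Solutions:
 f(c) = C1 + Integral(C2*airyai(-2^(1/3)*7^(2/3)*c/7) + C3*airybi(-2^(1/3)*7^(2/3)*c/7), c)


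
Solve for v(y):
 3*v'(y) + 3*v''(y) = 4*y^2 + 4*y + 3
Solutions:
 v(y) = C1 + C2*exp(-y) + 4*y^3/9 - 2*y^2/3 + 7*y/3


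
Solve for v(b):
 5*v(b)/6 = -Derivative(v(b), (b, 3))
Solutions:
 v(b) = C3*exp(-5^(1/3)*6^(2/3)*b/6) + (C1*sin(2^(2/3)*3^(1/6)*5^(1/3)*b/4) + C2*cos(2^(2/3)*3^(1/6)*5^(1/3)*b/4))*exp(5^(1/3)*6^(2/3)*b/12)


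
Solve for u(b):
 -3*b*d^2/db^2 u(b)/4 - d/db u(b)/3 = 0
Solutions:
 u(b) = C1 + C2*b^(5/9)


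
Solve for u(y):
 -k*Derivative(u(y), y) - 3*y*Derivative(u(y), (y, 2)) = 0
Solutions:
 u(y) = C1 + y^(1 - re(k)/3)*(C2*sin(log(y)*Abs(im(k))/3) + C3*cos(log(y)*im(k)/3))


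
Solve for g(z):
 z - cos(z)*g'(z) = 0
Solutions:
 g(z) = C1 + Integral(z/cos(z), z)


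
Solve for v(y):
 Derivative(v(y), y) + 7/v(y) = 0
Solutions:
 v(y) = -sqrt(C1 - 14*y)
 v(y) = sqrt(C1 - 14*y)


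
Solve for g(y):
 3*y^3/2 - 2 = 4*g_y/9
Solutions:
 g(y) = C1 + 27*y^4/32 - 9*y/2


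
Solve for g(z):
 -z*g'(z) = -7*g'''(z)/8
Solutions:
 g(z) = C1 + Integral(C2*airyai(2*7^(2/3)*z/7) + C3*airybi(2*7^(2/3)*z/7), z)


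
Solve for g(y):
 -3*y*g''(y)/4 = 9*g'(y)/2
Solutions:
 g(y) = C1 + C2/y^5


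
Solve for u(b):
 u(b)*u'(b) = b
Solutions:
 u(b) = -sqrt(C1 + b^2)
 u(b) = sqrt(C1 + b^2)


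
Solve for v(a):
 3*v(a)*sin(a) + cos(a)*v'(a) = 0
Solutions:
 v(a) = C1*cos(a)^3


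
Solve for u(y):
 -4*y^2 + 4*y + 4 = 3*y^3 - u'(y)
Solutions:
 u(y) = C1 + 3*y^4/4 + 4*y^3/3 - 2*y^2 - 4*y


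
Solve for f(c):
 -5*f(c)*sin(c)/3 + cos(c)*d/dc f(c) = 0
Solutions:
 f(c) = C1/cos(c)^(5/3)


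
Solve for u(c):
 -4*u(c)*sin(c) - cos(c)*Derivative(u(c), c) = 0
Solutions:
 u(c) = C1*cos(c)^4


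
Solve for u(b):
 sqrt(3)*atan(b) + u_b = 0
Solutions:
 u(b) = C1 - sqrt(3)*(b*atan(b) - log(b^2 + 1)/2)


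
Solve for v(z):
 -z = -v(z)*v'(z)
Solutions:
 v(z) = -sqrt(C1 + z^2)
 v(z) = sqrt(C1 + z^2)


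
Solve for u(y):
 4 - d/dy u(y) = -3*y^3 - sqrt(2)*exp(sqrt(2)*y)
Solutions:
 u(y) = C1 + 3*y^4/4 + 4*y + exp(sqrt(2)*y)


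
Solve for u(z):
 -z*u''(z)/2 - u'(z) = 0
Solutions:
 u(z) = C1 + C2/z


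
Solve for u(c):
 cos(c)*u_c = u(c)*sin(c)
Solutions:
 u(c) = C1/cos(c)


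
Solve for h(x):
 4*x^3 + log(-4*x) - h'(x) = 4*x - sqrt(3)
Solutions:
 h(x) = C1 + x^4 - 2*x^2 + x*log(-x) + x*(-1 + 2*log(2) + sqrt(3))


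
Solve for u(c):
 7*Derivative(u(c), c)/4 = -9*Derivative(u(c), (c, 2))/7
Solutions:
 u(c) = C1 + C2*exp(-49*c/36)


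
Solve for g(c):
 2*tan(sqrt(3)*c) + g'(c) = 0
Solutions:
 g(c) = C1 + 2*sqrt(3)*log(cos(sqrt(3)*c))/3


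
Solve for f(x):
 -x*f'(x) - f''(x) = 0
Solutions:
 f(x) = C1 + C2*erf(sqrt(2)*x/2)


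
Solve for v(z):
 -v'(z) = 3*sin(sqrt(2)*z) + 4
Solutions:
 v(z) = C1 - 4*z + 3*sqrt(2)*cos(sqrt(2)*z)/2


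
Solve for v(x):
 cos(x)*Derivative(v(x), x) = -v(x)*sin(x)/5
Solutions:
 v(x) = C1*cos(x)^(1/5)


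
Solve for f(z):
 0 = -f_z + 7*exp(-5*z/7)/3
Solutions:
 f(z) = C1 - 49*exp(-5*z/7)/15


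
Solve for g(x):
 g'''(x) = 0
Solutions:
 g(x) = C1 + C2*x + C3*x^2


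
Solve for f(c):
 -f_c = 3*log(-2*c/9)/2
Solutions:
 f(c) = C1 - 3*c*log(-c)/2 + c*(-3*log(2)/2 + 3/2 + 3*log(3))


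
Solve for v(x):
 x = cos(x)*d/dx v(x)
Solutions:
 v(x) = C1 + Integral(x/cos(x), x)


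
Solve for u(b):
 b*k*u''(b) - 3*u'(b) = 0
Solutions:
 u(b) = C1 + b^(((re(k) + 3)*re(k) + im(k)^2)/(re(k)^2 + im(k)^2))*(C2*sin(3*log(b)*Abs(im(k))/(re(k)^2 + im(k)^2)) + C3*cos(3*log(b)*im(k)/(re(k)^2 + im(k)^2)))


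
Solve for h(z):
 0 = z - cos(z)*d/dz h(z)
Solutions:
 h(z) = C1 + Integral(z/cos(z), z)


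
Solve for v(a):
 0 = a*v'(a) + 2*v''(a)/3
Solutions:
 v(a) = C1 + C2*erf(sqrt(3)*a/2)


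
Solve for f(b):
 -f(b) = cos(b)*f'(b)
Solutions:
 f(b) = C1*sqrt(sin(b) - 1)/sqrt(sin(b) + 1)


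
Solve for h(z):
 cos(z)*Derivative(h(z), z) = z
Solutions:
 h(z) = C1 + Integral(z/cos(z), z)


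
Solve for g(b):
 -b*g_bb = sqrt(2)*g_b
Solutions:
 g(b) = C1 + C2*b^(1 - sqrt(2))


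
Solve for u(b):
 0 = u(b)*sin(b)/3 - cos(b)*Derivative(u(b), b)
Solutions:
 u(b) = C1/cos(b)^(1/3)


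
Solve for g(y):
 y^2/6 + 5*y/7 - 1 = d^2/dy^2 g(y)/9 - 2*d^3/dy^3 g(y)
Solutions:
 g(y) = C1 + C2*y + C3*exp(y/18) + y^4/8 + 141*y^3/14 + 7551*y^2/14


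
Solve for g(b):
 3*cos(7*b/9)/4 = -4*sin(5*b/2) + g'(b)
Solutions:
 g(b) = C1 + 27*sin(7*b/9)/28 - 8*cos(5*b/2)/5


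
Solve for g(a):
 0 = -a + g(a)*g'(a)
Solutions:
 g(a) = -sqrt(C1 + a^2)
 g(a) = sqrt(C1 + a^2)


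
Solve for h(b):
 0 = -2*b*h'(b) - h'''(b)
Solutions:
 h(b) = C1 + Integral(C2*airyai(-2^(1/3)*b) + C3*airybi(-2^(1/3)*b), b)


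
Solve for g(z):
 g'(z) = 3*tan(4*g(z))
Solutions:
 g(z) = -asin(C1*exp(12*z))/4 + pi/4
 g(z) = asin(C1*exp(12*z))/4


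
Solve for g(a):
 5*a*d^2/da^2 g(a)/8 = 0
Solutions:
 g(a) = C1 + C2*a


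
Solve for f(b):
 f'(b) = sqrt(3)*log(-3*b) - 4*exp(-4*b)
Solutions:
 f(b) = C1 + sqrt(3)*b*log(-b) + sqrt(3)*b*(-1 + log(3)) + exp(-4*b)


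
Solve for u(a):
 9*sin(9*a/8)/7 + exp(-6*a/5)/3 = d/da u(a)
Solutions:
 u(a) = C1 - 8*cos(9*a/8)/7 - 5*exp(-6*a/5)/18


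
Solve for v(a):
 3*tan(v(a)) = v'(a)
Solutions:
 v(a) = pi - asin(C1*exp(3*a))
 v(a) = asin(C1*exp(3*a))


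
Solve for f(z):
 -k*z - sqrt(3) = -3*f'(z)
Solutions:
 f(z) = C1 + k*z^2/6 + sqrt(3)*z/3


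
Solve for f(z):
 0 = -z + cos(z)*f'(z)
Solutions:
 f(z) = C1 + Integral(z/cos(z), z)


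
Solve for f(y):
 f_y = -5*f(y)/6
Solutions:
 f(y) = C1*exp(-5*y/6)


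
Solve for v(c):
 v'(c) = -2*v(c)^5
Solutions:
 v(c) = -I*(1/(C1 + 8*c))^(1/4)
 v(c) = I*(1/(C1 + 8*c))^(1/4)
 v(c) = -(1/(C1 + 8*c))^(1/4)
 v(c) = (1/(C1 + 8*c))^(1/4)


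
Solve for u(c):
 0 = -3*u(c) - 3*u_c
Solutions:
 u(c) = C1*exp(-c)


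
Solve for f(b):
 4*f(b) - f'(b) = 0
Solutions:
 f(b) = C1*exp(4*b)


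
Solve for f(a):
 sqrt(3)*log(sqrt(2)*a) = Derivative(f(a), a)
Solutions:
 f(a) = C1 + sqrt(3)*a*log(a) - sqrt(3)*a + sqrt(3)*a*log(2)/2


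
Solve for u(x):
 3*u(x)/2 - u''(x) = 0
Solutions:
 u(x) = C1*exp(-sqrt(6)*x/2) + C2*exp(sqrt(6)*x/2)


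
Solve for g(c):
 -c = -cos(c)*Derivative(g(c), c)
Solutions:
 g(c) = C1 + Integral(c/cos(c), c)


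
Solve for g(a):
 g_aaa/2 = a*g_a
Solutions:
 g(a) = C1 + Integral(C2*airyai(2^(1/3)*a) + C3*airybi(2^(1/3)*a), a)


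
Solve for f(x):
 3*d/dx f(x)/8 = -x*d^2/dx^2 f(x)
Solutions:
 f(x) = C1 + C2*x^(5/8)


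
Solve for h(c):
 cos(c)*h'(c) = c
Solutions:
 h(c) = C1 + Integral(c/cos(c), c)


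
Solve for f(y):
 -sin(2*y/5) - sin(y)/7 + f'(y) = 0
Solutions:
 f(y) = C1 - 5*cos(2*y/5)/2 - cos(y)/7


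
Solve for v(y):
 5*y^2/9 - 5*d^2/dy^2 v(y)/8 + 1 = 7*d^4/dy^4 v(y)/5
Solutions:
 v(y) = C1 + C2*y + C3*sin(5*sqrt(14)*y/28) + C4*cos(5*sqrt(14)*y/28) + 2*y^4/27 - 268*y^2/225


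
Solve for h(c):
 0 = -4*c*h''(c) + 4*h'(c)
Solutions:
 h(c) = C1 + C2*c^2


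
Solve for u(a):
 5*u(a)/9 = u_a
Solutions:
 u(a) = C1*exp(5*a/9)


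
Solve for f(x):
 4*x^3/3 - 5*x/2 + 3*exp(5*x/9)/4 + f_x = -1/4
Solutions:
 f(x) = C1 - x^4/3 + 5*x^2/4 - x/4 - 27*exp(5*x/9)/20


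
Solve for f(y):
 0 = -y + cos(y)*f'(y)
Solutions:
 f(y) = C1 + Integral(y/cos(y), y)


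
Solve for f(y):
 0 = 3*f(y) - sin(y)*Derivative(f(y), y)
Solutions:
 f(y) = C1*(cos(y) - 1)^(3/2)/(cos(y) + 1)^(3/2)


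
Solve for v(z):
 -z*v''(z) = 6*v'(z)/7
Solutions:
 v(z) = C1 + C2*z^(1/7)


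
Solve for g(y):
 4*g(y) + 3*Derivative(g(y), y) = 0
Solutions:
 g(y) = C1*exp(-4*y/3)


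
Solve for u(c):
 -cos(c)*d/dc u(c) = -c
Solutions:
 u(c) = C1 + Integral(c/cos(c), c)


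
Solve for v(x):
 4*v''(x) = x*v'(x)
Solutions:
 v(x) = C1 + C2*erfi(sqrt(2)*x/4)


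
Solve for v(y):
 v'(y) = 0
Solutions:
 v(y) = C1


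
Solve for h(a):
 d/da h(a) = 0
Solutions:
 h(a) = C1


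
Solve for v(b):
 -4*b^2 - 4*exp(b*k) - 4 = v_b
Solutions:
 v(b) = C1 - 4*b^3/3 - 4*b - 4*exp(b*k)/k


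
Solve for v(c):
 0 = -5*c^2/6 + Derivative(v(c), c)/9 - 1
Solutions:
 v(c) = C1 + 5*c^3/2 + 9*c


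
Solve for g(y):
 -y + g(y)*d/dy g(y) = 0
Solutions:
 g(y) = -sqrt(C1 + y^2)
 g(y) = sqrt(C1 + y^2)


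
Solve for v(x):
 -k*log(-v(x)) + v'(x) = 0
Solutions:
 -li(-v(x)) = C1 + k*x


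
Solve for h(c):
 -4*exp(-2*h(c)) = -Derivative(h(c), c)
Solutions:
 h(c) = log(-sqrt(C1 + 8*c))
 h(c) = log(C1 + 8*c)/2


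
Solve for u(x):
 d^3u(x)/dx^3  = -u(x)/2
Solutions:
 u(x) = C3*exp(-2^(2/3)*x/2) + (C1*sin(2^(2/3)*sqrt(3)*x/4) + C2*cos(2^(2/3)*sqrt(3)*x/4))*exp(2^(2/3)*x/4)


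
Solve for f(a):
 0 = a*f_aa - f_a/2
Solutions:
 f(a) = C1 + C2*a^(3/2)


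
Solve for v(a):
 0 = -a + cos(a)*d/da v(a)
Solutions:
 v(a) = C1 + Integral(a/cos(a), a)


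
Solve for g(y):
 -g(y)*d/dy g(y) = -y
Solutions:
 g(y) = -sqrt(C1 + y^2)
 g(y) = sqrt(C1 + y^2)


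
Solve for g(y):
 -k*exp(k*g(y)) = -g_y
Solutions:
 g(y) = Piecewise((log(-1/(C1*k + k^2*y))/k, Ne(k, 0)), (nan, True))
 g(y) = Piecewise((C1 + k*y, Eq(k, 0)), (nan, True))


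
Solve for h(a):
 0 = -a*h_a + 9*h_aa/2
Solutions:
 h(a) = C1 + C2*erfi(a/3)


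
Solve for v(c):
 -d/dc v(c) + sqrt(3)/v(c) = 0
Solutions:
 v(c) = -sqrt(C1 + 2*sqrt(3)*c)
 v(c) = sqrt(C1 + 2*sqrt(3)*c)


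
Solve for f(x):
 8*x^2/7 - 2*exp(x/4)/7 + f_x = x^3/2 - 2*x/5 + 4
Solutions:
 f(x) = C1 + x^4/8 - 8*x^3/21 - x^2/5 + 4*x + 8*exp(x/4)/7


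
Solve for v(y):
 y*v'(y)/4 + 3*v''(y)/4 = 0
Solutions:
 v(y) = C1 + C2*erf(sqrt(6)*y/6)


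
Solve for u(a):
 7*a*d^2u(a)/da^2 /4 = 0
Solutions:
 u(a) = C1 + C2*a


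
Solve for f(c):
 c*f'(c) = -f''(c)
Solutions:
 f(c) = C1 + C2*erf(sqrt(2)*c/2)


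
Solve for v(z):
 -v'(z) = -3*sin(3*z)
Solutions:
 v(z) = C1 - cos(3*z)


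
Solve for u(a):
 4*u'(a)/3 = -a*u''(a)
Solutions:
 u(a) = C1 + C2/a^(1/3)


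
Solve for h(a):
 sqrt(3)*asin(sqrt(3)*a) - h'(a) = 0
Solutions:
 h(a) = C1 + sqrt(3)*(a*asin(sqrt(3)*a) + sqrt(3)*sqrt(1 - 3*a^2)/3)


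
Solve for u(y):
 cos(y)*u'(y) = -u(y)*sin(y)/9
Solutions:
 u(y) = C1*cos(y)^(1/9)


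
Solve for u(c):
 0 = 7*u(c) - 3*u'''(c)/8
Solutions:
 u(c) = C3*exp(2*3^(2/3)*7^(1/3)*c/3) + (C1*sin(3^(1/6)*7^(1/3)*c) + C2*cos(3^(1/6)*7^(1/3)*c))*exp(-3^(2/3)*7^(1/3)*c/3)


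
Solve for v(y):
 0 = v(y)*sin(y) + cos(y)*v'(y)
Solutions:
 v(y) = C1*cos(y)


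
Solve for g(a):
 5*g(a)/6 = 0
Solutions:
 g(a) = 0


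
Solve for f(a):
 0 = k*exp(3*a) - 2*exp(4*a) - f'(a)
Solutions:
 f(a) = C1 + k*exp(3*a)/3 - exp(4*a)/2


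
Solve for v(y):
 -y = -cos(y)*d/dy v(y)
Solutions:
 v(y) = C1 + Integral(y/cos(y), y)


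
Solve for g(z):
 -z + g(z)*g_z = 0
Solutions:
 g(z) = -sqrt(C1 + z^2)
 g(z) = sqrt(C1 + z^2)


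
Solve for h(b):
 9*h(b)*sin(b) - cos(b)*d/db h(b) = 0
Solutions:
 h(b) = C1/cos(b)^9


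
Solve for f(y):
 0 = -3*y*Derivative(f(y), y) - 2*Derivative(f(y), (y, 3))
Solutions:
 f(y) = C1 + Integral(C2*airyai(-2^(2/3)*3^(1/3)*y/2) + C3*airybi(-2^(2/3)*3^(1/3)*y/2), y)


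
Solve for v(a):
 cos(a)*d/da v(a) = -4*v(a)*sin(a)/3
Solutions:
 v(a) = C1*cos(a)^(4/3)


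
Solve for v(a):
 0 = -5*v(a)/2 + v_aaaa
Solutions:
 v(a) = C1*exp(-2^(3/4)*5^(1/4)*a/2) + C2*exp(2^(3/4)*5^(1/4)*a/2) + C3*sin(2^(3/4)*5^(1/4)*a/2) + C4*cos(2^(3/4)*5^(1/4)*a/2)


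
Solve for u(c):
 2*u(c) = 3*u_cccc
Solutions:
 u(c) = C1*exp(-2^(1/4)*3^(3/4)*c/3) + C2*exp(2^(1/4)*3^(3/4)*c/3) + C3*sin(2^(1/4)*3^(3/4)*c/3) + C4*cos(2^(1/4)*3^(3/4)*c/3)


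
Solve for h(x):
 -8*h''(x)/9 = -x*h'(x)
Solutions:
 h(x) = C1 + C2*erfi(3*x/4)


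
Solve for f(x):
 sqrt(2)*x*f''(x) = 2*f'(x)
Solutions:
 f(x) = C1 + C2*x^(1 + sqrt(2))


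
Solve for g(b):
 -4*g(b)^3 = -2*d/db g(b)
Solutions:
 g(b) = -sqrt(2)*sqrt(-1/(C1 + 2*b))/2
 g(b) = sqrt(2)*sqrt(-1/(C1 + 2*b))/2


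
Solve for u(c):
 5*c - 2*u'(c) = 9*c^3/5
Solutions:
 u(c) = C1 - 9*c^4/40 + 5*c^2/4


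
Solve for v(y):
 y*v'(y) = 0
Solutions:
 v(y) = C1


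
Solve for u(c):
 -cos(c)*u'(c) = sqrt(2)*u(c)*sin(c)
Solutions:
 u(c) = C1*cos(c)^(sqrt(2))


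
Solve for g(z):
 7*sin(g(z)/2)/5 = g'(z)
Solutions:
 -7*z/5 + log(cos(g(z)/2) - 1) - log(cos(g(z)/2) + 1) = C1


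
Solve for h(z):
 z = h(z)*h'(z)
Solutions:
 h(z) = -sqrt(C1 + z^2)
 h(z) = sqrt(C1 + z^2)


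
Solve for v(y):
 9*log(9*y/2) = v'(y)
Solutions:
 v(y) = C1 + 9*y*log(y) - 9*y + y*log(387420489/512)


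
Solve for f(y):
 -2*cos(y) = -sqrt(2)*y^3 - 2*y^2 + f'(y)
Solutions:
 f(y) = C1 + sqrt(2)*y^4/4 + 2*y^3/3 - 2*sin(y)


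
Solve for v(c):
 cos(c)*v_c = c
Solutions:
 v(c) = C1 + Integral(c/cos(c), c)


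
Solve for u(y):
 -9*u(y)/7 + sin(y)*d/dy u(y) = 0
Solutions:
 u(y) = C1*(cos(y) - 1)^(9/14)/(cos(y) + 1)^(9/14)


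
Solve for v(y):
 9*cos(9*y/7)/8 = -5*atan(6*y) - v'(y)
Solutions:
 v(y) = C1 - 5*y*atan(6*y) + 5*log(36*y^2 + 1)/12 - 7*sin(9*y/7)/8


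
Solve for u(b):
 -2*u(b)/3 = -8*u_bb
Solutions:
 u(b) = C1*exp(-sqrt(3)*b/6) + C2*exp(sqrt(3)*b/6)


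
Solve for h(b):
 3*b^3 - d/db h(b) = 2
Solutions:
 h(b) = C1 + 3*b^4/4 - 2*b


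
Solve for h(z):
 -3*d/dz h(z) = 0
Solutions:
 h(z) = C1


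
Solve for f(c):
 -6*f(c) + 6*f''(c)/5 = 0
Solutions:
 f(c) = C1*exp(-sqrt(5)*c) + C2*exp(sqrt(5)*c)


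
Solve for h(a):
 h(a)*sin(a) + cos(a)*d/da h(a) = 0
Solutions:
 h(a) = C1*cos(a)


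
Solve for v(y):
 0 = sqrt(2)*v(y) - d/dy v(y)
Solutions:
 v(y) = C1*exp(sqrt(2)*y)


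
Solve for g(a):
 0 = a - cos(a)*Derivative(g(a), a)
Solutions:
 g(a) = C1 + Integral(a/cos(a), a)


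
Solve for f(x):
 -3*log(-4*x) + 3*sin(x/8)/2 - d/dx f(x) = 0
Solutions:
 f(x) = C1 - 3*x*log(-x) - 6*x*log(2) + 3*x - 12*cos(x/8)


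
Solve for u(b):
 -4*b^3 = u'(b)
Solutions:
 u(b) = C1 - b^4


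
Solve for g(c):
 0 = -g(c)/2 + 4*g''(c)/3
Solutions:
 g(c) = C1*exp(-sqrt(6)*c/4) + C2*exp(sqrt(6)*c/4)


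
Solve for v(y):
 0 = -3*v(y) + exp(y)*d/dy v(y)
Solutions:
 v(y) = C1*exp(-3*exp(-y))


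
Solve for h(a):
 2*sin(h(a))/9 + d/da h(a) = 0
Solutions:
 2*a/9 + log(cos(h(a)) - 1)/2 - log(cos(h(a)) + 1)/2 = C1


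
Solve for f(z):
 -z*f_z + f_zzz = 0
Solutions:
 f(z) = C1 + Integral(C2*airyai(z) + C3*airybi(z), z)


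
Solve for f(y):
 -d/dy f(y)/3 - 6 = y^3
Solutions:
 f(y) = C1 - 3*y^4/4 - 18*y


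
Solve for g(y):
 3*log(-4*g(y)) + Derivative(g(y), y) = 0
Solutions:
 Integral(1/(log(-_y) + 2*log(2)), (_y, g(y)))/3 = C1 - y


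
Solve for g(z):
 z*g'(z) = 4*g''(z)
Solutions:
 g(z) = C1 + C2*erfi(sqrt(2)*z/4)


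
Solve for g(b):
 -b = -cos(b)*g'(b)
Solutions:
 g(b) = C1 + Integral(b/cos(b), b)


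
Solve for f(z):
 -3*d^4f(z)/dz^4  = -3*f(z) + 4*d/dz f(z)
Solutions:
 f(z) = (C1/sqrt(exp(sqrt(2)*3^(2/3)*z*sqrt(-3^(1/3) + 1 + 2*sqrt(2)/sqrt(-1 + 3^(1/3)))/3)) + C2*sqrt(exp(sqrt(2)*3^(2/3)*z*sqrt(-3^(1/3) + 1 + 2*sqrt(2)/sqrt(-1 + 3^(1/3)))/3)))*exp(-sqrt(2)*3^(2/3)*z*sqrt(-1 + 3^(1/3))/6) + (C3*sin(sqrt(2)*3^(2/3)*z*sqrt(-1 + 3^(1/3) + 2*sqrt(2)/sqrt(-1 + 3^(1/3)))/6) + C4*cos(sqrt(2)*3^(2/3)*z*sqrt(-1 + 3^(1/3) + 2*sqrt(2)/sqrt(-1 + 3^(1/3)))/6))*exp(sqrt(2)*3^(2/3)*z*sqrt(-1 + 3^(1/3))/6)


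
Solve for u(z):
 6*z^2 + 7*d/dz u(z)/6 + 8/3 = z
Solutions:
 u(z) = C1 - 12*z^3/7 + 3*z^2/7 - 16*z/7


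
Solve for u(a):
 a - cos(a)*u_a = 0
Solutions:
 u(a) = C1 + Integral(a/cos(a), a)


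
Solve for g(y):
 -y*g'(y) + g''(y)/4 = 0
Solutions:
 g(y) = C1 + C2*erfi(sqrt(2)*y)


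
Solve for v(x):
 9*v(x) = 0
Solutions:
 v(x) = 0


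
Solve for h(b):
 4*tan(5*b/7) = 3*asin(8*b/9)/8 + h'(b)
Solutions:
 h(b) = C1 - 3*b*asin(8*b/9)/8 - 3*sqrt(81 - 64*b^2)/64 - 28*log(cos(5*b/7))/5


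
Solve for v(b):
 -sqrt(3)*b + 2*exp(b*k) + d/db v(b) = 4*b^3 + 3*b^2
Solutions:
 v(b) = C1 + b^4 + b^3 + sqrt(3)*b^2/2 - 2*exp(b*k)/k


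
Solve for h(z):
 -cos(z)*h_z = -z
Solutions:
 h(z) = C1 + Integral(z/cos(z), z)


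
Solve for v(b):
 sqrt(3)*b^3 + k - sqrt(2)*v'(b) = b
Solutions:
 v(b) = C1 + sqrt(6)*b^4/8 - sqrt(2)*b^2/4 + sqrt(2)*b*k/2


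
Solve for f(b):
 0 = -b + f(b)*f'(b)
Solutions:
 f(b) = -sqrt(C1 + b^2)
 f(b) = sqrt(C1 + b^2)


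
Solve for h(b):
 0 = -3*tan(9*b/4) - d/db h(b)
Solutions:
 h(b) = C1 + 4*log(cos(9*b/4))/3


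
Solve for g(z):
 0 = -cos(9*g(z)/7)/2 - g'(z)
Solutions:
 z/2 - 7*log(sin(9*g(z)/7) - 1)/18 + 7*log(sin(9*g(z)/7) + 1)/18 = C1


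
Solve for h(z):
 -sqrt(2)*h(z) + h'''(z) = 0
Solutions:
 h(z) = C3*exp(2^(1/6)*z) + (C1*sin(2^(1/6)*sqrt(3)*z/2) + C2*cos(2^(1/6)*sqrt(3)*z/2))*exp(-2^(1/6)*z/2)


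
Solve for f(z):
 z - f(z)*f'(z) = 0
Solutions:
 f(z) = -sqrt(C1 + z^2)
 f(z) = sqrt(C1 + z^2)


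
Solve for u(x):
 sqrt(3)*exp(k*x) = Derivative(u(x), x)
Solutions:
 u(x) = C1 + sqrt(3)*exp(k*x)/k


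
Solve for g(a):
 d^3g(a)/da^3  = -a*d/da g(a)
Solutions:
 g(a) = C1 + Integral(C2*airyai(-a) + C3*airybi(-a), a)


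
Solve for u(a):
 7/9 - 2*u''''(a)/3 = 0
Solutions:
 u(a) = C1 + C2*a + C3*a^2 + C4*a^3 + 7*a^4/144


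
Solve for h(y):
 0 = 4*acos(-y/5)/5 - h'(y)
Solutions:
 h(y) = C1 + 4*y*acos(-y/5)/5 + 4*sqrt(25 - y^2)/5


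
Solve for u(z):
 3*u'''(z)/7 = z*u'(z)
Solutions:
 u(z) = C1 + Integral(C2*airyai(3^(2/3)*7^(1/3)*z/3) + C3*airybi(3^(2/3)*7^(1/3)*z/3), z)


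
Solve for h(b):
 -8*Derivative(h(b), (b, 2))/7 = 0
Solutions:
 h(b) = C1 + C2*b


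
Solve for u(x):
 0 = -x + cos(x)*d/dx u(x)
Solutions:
 u(x) = C1 + Integral(x/cos(x), x)


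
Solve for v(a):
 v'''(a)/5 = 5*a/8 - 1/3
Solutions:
 v(a) = C1 + C2*a + C3*a^2 + 25*a^4/192 - 5*a^3/18


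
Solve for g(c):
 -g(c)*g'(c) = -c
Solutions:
 g(c) = -sqrt(C1 + c^2)
 g(c) = sqrt(C1 + c^2)


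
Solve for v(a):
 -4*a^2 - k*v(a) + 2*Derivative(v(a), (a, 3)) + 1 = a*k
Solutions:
 v(a) = C1*exp(2^(2/3)*a*k^(1/3)/2) + C2*exp(2^(2/3)*a*k^(1/3)*(-1 + sqrt(3)*I)/4) + C3*exp(-2^(2/3)*a*k^(1/3)*(1 + sqrt(3)*I)/4) - 4*a^2/k - a + 1/k


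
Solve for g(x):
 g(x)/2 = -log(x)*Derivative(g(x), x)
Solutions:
 g(x) = C1*exp(-li(x)/2)


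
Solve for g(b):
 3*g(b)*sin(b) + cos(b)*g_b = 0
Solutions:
 g(b) = C1*cos(b)^3


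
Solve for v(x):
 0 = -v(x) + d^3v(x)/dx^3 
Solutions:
 v(x) = C3*exp(x) + (C1*sin(sqrt(3)*x/2) + C2*cos(sqrt(3)*x/2))*exp(-x/2)


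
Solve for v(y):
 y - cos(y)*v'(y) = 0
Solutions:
 v(y) = C1 + Integral(y/cos(y), y)


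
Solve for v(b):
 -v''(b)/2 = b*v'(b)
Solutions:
 v(b) = C1 + C2*erf(b)


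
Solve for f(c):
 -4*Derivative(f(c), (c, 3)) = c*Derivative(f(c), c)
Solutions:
 f(c) = C1 + Integral(C2*airyai(-2^(1/3)*c/2) + C3*airybi(-2^(1/3)*c/2), c)


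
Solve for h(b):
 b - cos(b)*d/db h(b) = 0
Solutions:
 h(b) = C1 + Integral(b/cos(b), b)


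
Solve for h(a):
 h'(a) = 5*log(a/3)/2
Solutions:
 h(a) = C1 + 5*a*log(a)/2 - 5*a*log(3)/2 - 5*a/2


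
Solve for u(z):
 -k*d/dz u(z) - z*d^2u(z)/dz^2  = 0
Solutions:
 u(z) = C1 + z^(1 - re(k))*(C2*sin(log(z)*Abs(im(k))) + C3*cos(log(z)*im(k)))


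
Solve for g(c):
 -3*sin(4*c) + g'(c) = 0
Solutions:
 g(c) = C1 - 3*cos(4*c)/4


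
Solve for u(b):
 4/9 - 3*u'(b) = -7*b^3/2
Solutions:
 u(b) = C1 + 7*b^4/24 + 4*b/27


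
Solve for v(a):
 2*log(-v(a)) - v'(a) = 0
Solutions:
 -li(-v(a)) = C1 + 2*a


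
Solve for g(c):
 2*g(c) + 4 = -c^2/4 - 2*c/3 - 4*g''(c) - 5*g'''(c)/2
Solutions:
 g(c) = C1*exp(c*(-16 + 32*2^(2/3)/(15*sqrt(3561) + 931)^(1/3) + 2^(1/3)*(15*sqrt(3561) + 931)^(1/3))/30)*sin(2^(1/3)*sqrt(3)*c*(-(15*sqrt(3561) + 931)^(1/3) + 32*2^(1/3)/(15*sqrt(3561) + 931)^(1/3))/30) + C2*exp(c*(-16 + 32*2^(2/3)/(15*sqrt(3561) + 931)^(1/3) + 2^(1/3)*(15*sqrt(3561) + 931)^(1/3))/30)*cos(2^(1/3)*sqrt(3)*c*(-(15*sqrt(3561) + 931)^(1/3) + 32*2^(1/3)/(15*sqrt(3561) + 931)^(1/3))/30) + C3*exp(-c*(32*2^(2/3)/(15*sqrt(3561) + 931)^(1/3) + 8 + 2^(1/3)*(15*sqrt(3561) + 931)^(1/3))/15) - c^2/8 - c/3 - 3/2


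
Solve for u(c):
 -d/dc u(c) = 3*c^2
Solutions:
 u(c) = C1 - c^3


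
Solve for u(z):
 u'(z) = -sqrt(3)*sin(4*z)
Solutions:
 u(z) = C1 + sqrt(3)*cos(4*z)/4


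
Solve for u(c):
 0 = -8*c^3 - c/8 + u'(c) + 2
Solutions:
 u(c) = C1 + 2*c^4 + c^2/16 - 2*c


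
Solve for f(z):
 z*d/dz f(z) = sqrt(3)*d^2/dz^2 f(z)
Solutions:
 f(z) = C1 + C2*erfi(sqrt(2)*3^(3/4)*z/6)


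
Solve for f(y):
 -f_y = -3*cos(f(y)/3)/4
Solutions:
 -3*y/4 - 3*log(sin(f(y)/3) - 1)/2 + 3*log(sin(f(y)/3) + 1)/2 = C1


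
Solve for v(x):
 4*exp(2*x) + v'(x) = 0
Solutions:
 v(x) = C1 - 2*exp(2*x)


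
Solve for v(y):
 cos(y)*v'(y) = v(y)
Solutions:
 v(y) = C1*sqrt(sin(y) + 1)/sqrt(sin(y) - 1)


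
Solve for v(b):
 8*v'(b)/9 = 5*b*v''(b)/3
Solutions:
 v(b) = C1 + C2*b^(23/15)


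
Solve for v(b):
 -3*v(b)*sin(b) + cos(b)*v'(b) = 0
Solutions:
 v(b) = C1/cos(b)^3


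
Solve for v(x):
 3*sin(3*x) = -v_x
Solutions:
 v(x) = C1 + cos(3*x)


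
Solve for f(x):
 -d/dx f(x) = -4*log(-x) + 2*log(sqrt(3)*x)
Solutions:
 f(x) = C1 + 2*x*log(x) + x*(-2 - log(3) + 4*I*pi)


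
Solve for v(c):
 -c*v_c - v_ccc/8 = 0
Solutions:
 v(c) = C1 + Integral(C2*airyai(-2*c) + C3*airybi(-2*c), c)


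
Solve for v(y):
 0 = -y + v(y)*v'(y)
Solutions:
 v(y) = -sqrt(C1 + y^2)
 v(y) = sqrt(C1 + y^2)


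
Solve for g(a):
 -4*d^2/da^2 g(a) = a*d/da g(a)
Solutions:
 g(a) = C1 + C2*erf(sqrt(2)*a/4)


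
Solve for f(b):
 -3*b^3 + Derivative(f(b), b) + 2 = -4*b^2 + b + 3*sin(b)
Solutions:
 f(b) = C1 + 3*b^4/4 - 4*b^3/3 + b^2/2 - 2*b - 3*cos(b)


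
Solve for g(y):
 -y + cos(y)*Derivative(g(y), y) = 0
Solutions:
 g(y) = C1 + Integral(y/cos(y), y)


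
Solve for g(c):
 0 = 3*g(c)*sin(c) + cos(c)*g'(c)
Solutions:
 g(c) = C1*cos(c)^3


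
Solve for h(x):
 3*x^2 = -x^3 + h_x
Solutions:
 h(x) = C1 + x^4/4 + x^3


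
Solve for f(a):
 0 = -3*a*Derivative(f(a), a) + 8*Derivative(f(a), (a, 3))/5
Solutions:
 f(a) = C1 + Integral(C2*airyai(15^(1/3)*a/2) + C3*airybi(15^(1/3)*a/2), a)


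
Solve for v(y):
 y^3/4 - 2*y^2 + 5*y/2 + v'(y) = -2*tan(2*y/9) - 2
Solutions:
 v(y) = C1 - y^4/16 + 2*y^3/3 - 5*y^2/4 - 2*y + 9*log(cos(2*y/9))


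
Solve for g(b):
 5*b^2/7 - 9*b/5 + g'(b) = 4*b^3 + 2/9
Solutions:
 g(b) = C1 + b^4 - 5*b^3/21 + 9*b^2/10 + 2*b/9


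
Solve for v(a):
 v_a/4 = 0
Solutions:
 v(a) = C1


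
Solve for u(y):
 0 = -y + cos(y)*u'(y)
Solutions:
 u(y) = C1 + Integral(y/cos(y), y)


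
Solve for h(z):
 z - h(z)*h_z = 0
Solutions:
 h(z) = -sqrt(C1 + z^2)
 h(z) = sqrt(C1 + z^2)


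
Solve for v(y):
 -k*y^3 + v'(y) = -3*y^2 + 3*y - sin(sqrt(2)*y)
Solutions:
 v(y) = C1 + k*y^4/4 - y^3 + 3*y^2/2 + sqrt(2)*cos(sqrt(2)*y)/2


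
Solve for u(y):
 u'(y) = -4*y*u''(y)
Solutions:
 u(y) = C1 + C2*y^(3/4)


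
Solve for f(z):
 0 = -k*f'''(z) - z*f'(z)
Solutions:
 f(z) = C1 + Integral(C2*airyai(z*(-1/k)^(1/3)) + C3*airybi(z*(-1/k)^(1/3)), z)


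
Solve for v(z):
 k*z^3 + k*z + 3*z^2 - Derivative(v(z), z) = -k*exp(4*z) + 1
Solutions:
 v(z) = C1 + k*z^4/4 + k*z^2/2 + k*exp(4*z)/4 + z^3 - z


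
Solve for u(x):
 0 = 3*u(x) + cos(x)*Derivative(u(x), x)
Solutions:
 u(x) = C1*(sin(x) - 1)^(3/2)/(sin(x) + 1)^(3/2)


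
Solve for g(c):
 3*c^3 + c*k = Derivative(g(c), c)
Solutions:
 g(c) = C1 + 3*c^4/4 + c^2*k/2


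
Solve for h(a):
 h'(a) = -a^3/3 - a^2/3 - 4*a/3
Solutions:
 h(a) = C1 - a^4/12 - a^3/9 - 2*a^2/3


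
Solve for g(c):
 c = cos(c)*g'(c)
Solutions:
 g(c) = C1 + Integral(c/cos(c), c)


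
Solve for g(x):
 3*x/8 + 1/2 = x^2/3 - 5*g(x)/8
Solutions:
 g(x) = 8*x^2/15 - 3*x/5 - 4/5


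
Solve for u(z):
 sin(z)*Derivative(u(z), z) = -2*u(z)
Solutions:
 u(z) = C1*(cos(z) + 1)/(cos(z) - 1)


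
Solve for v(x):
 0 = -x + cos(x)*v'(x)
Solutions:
 v(x) = C1 + Integral(x/cos(x), x)


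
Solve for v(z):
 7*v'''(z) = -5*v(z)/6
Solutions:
 v(z) = C3*exp(-42^(2/3)*5^(1/3)*z/42) + (C1*sin(14^(2/3)*3^(1/6)*5^(1/3)*z/28) + C2*cos(14^(2/3)*3^(1/6)*5^(1/3)*z/28))*exp(42^(2/3)*5^(1/3)*z/84)


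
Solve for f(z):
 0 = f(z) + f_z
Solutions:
 f(z) = C1*exp(-z)


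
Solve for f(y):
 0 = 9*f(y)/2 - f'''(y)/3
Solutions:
 f(y) = C3*exp(3*2^(2/3)*y/2) + (C1*sin(3*2^(2/3)*sqrt(3)*y/4) + C2*cos(3*2^(2/3)*sqrt(3)*y/4))*exp(-3*2^(2/3)*y/4)


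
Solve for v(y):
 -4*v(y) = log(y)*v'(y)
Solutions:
 v(y) = C1*exp(-4*li(y))


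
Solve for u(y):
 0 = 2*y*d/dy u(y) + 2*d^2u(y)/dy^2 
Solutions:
 u(y) = C1 + C2*erf(sqrt(2)*y/2)


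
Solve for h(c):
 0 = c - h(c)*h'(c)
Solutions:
 h(c) = -sqrt(C1 + c^2)
 h(c) = sqrt(C1 + c^2)


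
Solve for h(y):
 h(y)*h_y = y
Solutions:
 h(y) = -sqrt(C1 + y^2)
 h(y) = sqrt(C1 + y^2)


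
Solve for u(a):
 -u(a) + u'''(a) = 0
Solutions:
 u(a) = C3*exp(a) + (C1*sin(sqrt(3)*a/2) + C2*cos(sqrt(3)*a/2))*exp(-a/2)


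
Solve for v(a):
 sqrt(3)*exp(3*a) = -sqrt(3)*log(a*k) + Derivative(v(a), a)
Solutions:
 v(a) = C1 + sqrt(3)*a*log(a*k) - sqrt(3)*a + sqrt(3)*exp(3*a)/3


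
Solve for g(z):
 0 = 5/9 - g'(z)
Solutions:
 g(z) = C1 + 5*z/9


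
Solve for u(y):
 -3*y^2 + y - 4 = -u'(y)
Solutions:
 u(y) = C1 + y^3 - y^2/2 + 4*y


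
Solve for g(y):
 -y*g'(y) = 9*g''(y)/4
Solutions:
 g(y) = C1 + C2*erf(sqrt(2)*y/3)


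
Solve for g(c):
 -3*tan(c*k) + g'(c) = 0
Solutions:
 g(c) = C1 + 3*Piecewise((-log(cos(c*k))/k, Ne(k, 0)), (0, True))


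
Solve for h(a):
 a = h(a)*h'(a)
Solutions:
 h(a) = -sqrt(C1 + a^2)
 h(a) = sqrt(C1 + a^2)


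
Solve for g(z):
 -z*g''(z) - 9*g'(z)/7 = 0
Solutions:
 g(z) = C1 + C2/z^(2/7)


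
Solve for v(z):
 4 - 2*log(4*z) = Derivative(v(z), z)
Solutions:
 v(z) = C1 - 2*z*log(z) - z*log(16) + 6*z


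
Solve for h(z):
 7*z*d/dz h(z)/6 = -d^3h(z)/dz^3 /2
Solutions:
 h(z) = C1 + Integral(C2*airyai(-3^(2/3)*7^(1/3)*z/3) + C3*airybi(-3^(2/3)*7^(1/3)*z/3), z)


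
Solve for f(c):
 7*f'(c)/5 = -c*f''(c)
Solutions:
 f(c) = C1 + C2/c^(2/5)


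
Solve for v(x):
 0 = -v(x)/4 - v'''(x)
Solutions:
 v(x) = C3*exp(-2^(1/3)*x/2) + (C1*sin(2^(1/3)*sqrt(3)*x/4) + C2*cos(2^(1/3)*sqrt(3)*x/4))*exp(2^(1/3)*x/4)


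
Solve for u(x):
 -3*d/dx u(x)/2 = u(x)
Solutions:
 u(x) = C1*exp(-2*x/3)


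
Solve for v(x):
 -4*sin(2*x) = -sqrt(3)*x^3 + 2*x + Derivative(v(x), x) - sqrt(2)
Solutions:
 v(x) = C1 + sqrt(3)*x^4/4 - x^2 + sqrt(2)*x + 2*cos(2*x)


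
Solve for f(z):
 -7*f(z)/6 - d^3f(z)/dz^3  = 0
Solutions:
 f(z) = C3*exp(-6^(2/3)*7^(1/3)*z/6) + (C1*sin(2^(2/3)*3^(1/6)*7^(1/3)*z/4) + C2*cos(2^(2/3)*3^(1/6)*7^(1/3)*z/4))*exp(6^(2/3)*7^(1/3)*z/12)


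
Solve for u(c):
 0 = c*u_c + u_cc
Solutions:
 u(c) = C1 + C2*erf(sqrt(2)*c/2)


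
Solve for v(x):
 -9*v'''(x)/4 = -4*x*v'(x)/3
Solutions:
 v(x) = C1 + Integral(C2*airyai(2*2^(1/3)*x/3) + C3*airybi(2*2^(1/3)*x/3), x)


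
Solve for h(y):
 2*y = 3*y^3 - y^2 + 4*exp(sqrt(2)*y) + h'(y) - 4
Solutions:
 h(y) = C1 - 3*y^4/4 + y^3/3 + y^2 + 4*y - 2*sqrt(2)*exp(sqrt(2)*y)


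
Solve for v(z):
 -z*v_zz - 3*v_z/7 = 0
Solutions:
 v(z) = C1 + C2*z^(4/7)


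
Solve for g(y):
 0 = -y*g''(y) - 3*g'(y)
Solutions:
 g(y) = C1 + C2/y^2


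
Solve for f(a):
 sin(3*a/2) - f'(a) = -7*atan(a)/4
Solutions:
 f(a) = C1 + 7*a*atan(a)/4 - 7*log(a^2 + 1)/8 - 2*cos(3*a/2)/3


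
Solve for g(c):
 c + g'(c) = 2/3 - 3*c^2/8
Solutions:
 g(c) = C1 - c^3/8 - c^2/2 + 2*c/3


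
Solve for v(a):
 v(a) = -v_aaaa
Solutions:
 v(a) = (C1*sin(sqrt(2)*a/2) + C2*cos(sqrt(2)*a/2))*exp(-sqrt(2)*a/2) + (C3*sin(sqrt(2)*a/2) + C4*cos(sqrt(2)*a/2))*exp(sqrt(2)*a/2)


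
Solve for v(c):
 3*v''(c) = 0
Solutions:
 v(c) = C1 + C2*c


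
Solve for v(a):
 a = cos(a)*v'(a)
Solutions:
 v(a) = C1 + Integral(a/cos(a), a)


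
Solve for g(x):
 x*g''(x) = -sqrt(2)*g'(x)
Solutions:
 g(x) = C1 + C2*x^(1 - sqrt(2))


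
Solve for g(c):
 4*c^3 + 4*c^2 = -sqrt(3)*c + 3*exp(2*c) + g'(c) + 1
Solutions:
 g(c) = C1 + c^4 + 4*c^3/3 + sqrt(3)*c^2/2 - c - 3*exp(2*c)/2


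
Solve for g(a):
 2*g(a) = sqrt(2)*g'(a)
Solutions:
 g(a) = C1*exp(sqrt(2)*a)


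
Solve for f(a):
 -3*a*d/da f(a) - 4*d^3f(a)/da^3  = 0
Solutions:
 f(a) = C1 + Integral(C2*airyai(-6^(1/3)*a/2) + C3*airybi(-6^(1/3)*a/2), a)


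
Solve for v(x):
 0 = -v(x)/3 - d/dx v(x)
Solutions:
 v(x) = C1*exp(-x/3)


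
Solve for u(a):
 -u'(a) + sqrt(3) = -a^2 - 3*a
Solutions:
 u(a) = C1 + a^3/3 + 3*a^2/2 + sqrt(3)*a


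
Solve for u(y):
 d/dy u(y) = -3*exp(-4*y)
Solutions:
 u(y) = C1 + 3*exp(-4*y)/4


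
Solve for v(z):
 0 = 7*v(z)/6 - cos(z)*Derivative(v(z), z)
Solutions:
 v(z) = C1*(sin(z) + 1)^(7/12)/(sin(z) - 1)^(7/12)


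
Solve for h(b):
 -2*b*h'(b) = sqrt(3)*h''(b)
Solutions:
 h(b) = C1 + C2*erf(3^(3/4)*b/3)


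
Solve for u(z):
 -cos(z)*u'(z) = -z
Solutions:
 u(z) = C1 + Integral(z/cos(z), z)


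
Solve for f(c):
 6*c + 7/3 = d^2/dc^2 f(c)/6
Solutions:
 f(c) = C1 + C2*c + 6*c^3 + 7*c^2


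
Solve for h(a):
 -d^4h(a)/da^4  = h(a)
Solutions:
 h(a) = (C1*sin(sqrt(2)*a/2) + C2*cos(sqrt(2)*a/2))*exp(-sqrt(2)*a/2) + (C3*sin(sqrt(2)*a/2) + C4*cos(sqrt(2)*a/2))*exp(sqrt(2)*a/2)


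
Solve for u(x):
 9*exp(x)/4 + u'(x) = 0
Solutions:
 u(x) = C1 - 9*exp(x)/4


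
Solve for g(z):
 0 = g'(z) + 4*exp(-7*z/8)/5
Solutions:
 g(z) = C1 + 32*exp(-7*z/8)/35


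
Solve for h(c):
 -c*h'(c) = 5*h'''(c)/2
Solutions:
 h(c) = C1 + Integral(C2*airyai(-2^(1/3)*5^(2/3)*c/5) + C3*airybi(-2^(1/3)*5^(2/3)*c/5), c)


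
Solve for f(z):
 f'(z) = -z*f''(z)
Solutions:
 f(z) = C1 + C2*log(z)


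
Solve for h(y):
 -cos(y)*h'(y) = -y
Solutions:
 h(y) = C1 + Integral(y/cos(y), y)


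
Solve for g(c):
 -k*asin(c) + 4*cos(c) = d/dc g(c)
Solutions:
 g(c) = C1 - k*(c*asin(c) + sqrt(1 - c^2)) + 4*sin(c)


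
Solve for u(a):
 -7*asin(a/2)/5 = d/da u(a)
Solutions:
 u(a) = C1 - 7*a*asin(a/2)/5 - 7*sqrt(4 - a^2)/5


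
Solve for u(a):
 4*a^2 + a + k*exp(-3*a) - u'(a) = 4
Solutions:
 u(a) = C1 + 4*a^3/3 + a^2/2 - 4*a - k*exp(-3*a)/3


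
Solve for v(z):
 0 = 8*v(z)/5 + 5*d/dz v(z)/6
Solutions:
 v(z) = C1*exp(-48*z/25)


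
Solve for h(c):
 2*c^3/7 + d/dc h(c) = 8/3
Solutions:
 h(c) = C1 - c^4/14 + 8*c/3


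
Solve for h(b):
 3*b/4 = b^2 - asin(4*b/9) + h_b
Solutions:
 h(b) = C1 - b^3/3 + 3*b^2/8 + b*asin(4*b/9) + sqrt(81 - 16*b^2)/4


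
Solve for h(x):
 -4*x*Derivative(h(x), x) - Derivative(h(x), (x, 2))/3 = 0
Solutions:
 h(x) = C1 + C2*erf(sqrt(6)*x)


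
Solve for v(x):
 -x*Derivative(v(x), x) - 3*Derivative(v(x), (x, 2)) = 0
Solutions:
 v(x) = C1 + C2*erf(sqrt(6)*x/6)


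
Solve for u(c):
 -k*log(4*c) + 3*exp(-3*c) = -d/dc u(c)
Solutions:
 u(c) = C1 + c*k*log(c) + c*k*(-1 + 2*log(2)) + exp(-3*c)


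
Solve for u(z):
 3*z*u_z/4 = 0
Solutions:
 u(z) = C1


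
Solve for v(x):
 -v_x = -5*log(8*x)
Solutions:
 v(x) = C1 + 5*x*log(x) - 5*x + x*log(32768)


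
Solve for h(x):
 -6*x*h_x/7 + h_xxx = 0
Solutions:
 h(x) = C1 + Integral(C2*airyai(6^(1/3)*7^(2/3)*x/7) + C3*airybi(6^(1/3)*7^(2/3)*x/7), x)


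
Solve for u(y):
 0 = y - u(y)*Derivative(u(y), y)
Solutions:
 u(y) = -sqrt(C1 + y^2)
 u(y) = sqrt(C1 + y^2)


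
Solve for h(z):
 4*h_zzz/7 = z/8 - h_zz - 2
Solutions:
 h(z) = C1 + C2*z + C3*exp(-7*z/4) + z^3/48 - 29*z^2/28


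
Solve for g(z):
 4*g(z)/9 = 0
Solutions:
 g(z) = 0


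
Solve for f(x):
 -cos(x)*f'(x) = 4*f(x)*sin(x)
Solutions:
 f(x) = C1*cos(x)^4


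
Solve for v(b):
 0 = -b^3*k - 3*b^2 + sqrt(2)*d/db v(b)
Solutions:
 v(b) = C1 + sqrt(2)*b^4*k/8 + sqrt(2)*b^3/2


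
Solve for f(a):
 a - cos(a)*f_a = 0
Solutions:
 f(a) = C1 + Integral(a/cos(a), a)


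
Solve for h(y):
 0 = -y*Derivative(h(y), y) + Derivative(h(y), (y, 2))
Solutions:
 h(y) = C1 + C2*erfi(sqrt(2)*y/2)


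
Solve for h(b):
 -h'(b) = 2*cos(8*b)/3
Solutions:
 h(b) = C1 - sin(8*b)/12


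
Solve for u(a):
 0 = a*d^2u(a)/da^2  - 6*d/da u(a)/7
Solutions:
 u(a) = C1 + C2*a^(13/7)


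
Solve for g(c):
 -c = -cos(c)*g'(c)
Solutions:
 g(c) = C1 + Integral(c/cos(c), c)


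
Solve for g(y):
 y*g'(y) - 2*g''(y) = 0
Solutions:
 g(y) = C1 + C2*erfi(y/2)


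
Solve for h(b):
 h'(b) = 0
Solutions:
 h(b) = C1


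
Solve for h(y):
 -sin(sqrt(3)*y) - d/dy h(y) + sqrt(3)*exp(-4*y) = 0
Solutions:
 h(y) = C1 + sqrt(3)*cos(sqrt(3)*y)/3 - sqrt(3)*exp(-4*y)/4


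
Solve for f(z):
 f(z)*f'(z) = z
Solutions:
 f(z) = -sqrt(C1 + z^2)
 f(z) = sqrt(C1 + z^2)


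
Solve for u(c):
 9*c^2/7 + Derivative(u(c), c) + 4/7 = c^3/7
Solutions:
 u(c) = C1 + c^4/28 - 3*c^3/7 - 4*c/7


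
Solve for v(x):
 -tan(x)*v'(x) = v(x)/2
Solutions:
 v(x) = C1/sqrt(sin(x))


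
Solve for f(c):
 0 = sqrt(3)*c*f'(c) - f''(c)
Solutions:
 f(c) = C1 + C2*erfi(sqrt(2)*3^(1/4)*c/2)


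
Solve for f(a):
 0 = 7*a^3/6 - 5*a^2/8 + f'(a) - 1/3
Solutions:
 f(a) = C1 - 7*a^4/24 + 5*a^3/24 + a/3


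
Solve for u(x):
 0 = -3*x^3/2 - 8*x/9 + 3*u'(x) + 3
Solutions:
 u(x) = C1 + x^4/8 + 4*x^2/27 - x


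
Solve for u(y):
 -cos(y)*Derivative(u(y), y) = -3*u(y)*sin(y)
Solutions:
 u(y) = C1/cos(y)^3


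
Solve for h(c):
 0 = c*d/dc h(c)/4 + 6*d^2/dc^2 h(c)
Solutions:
 h(c) = C1 + C2*erf(sqrt(3)*c/12)


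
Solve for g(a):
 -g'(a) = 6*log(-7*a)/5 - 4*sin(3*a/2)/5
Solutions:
 g(a) = C1 - 6*a*log(-a)/5 - 6*a*log(7)/5 + 6*a/5 - 8*cos(3*a/2)/15


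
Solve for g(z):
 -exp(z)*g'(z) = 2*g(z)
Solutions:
 g(z) = C1*exp(2*exp(-z))


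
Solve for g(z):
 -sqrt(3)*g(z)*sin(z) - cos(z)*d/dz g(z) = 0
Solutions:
 g(z) = C1*cos(z)^(sqrt(3))


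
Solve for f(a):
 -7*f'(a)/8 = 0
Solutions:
 f(a) = C1


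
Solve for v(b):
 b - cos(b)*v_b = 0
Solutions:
 v(b) = C1 + Integral(b/cos(b), b)


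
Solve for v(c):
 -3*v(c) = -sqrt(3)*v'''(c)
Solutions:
 v(c) = C3*exp(3^(1/6)*c) + (C1*sin(3^(2/3)*c/2) + C2*cos(3^(2/3)*c/2))*exp(-3^(1/6)*c/2)


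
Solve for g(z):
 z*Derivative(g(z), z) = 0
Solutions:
 g(z) = C1


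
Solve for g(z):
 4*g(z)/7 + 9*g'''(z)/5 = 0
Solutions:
 g(z) = C3*exp(-2940^(1/3)*z/21) + (C1*sin(3^(5/6)*980^(1/3)*z/42) + C2*cos(3^(5/6)*980^(1/3)*z/42))*exp(2940^(1/3)*z/42)


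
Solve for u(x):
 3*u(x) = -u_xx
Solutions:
 u(x) = C1*sin(sqrt(3)*x) + C2*cos(sqrt(3)*x)


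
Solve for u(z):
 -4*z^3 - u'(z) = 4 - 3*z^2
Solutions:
 u(z) = C1 - z^4 + z^3 - 4*z


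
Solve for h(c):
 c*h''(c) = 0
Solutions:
 h(c) = C1 + C2*c


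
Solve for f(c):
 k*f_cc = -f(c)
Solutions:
 f(c) = C1*exp(-c*sqrt(-1/k)) + C2*exp(c*sqrt(-1/k))


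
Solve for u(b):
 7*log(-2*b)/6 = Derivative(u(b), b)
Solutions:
 u(b) = C1 + 7*b*log(-b)/6 + 7*b*(-1 + log(2))/6


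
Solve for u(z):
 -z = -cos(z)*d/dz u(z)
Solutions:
 u(z) = C1 + Integral(z/cos(z), z)


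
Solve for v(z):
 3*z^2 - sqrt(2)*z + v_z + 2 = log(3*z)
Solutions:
 v(z) = C1 - z^3 + sqrt(2)*z^2/2 + z*log(z) - 3*z + z*log(3)


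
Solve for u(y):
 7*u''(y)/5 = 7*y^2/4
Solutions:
 u(y) = C1 + C2*y + 5*y^4/48


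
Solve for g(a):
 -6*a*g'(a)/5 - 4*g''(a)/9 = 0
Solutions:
 g(a) = C1 + C2*erf(3*sqrt(15)*a/10)


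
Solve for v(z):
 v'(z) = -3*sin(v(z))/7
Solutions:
 3*z/7 + log(cos(v(z)) - 1)/2 - log(cos(v(z)) + 1)/2 = C1


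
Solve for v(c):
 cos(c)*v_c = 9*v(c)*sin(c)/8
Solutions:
 v(c) = C1/cos(c)^(9/8)


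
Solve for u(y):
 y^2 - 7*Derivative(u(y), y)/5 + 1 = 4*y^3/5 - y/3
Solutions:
 u(y) = C1 - y^4/7 + 5*y^3/21 + 5*y^2/42 + 5*y/7
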